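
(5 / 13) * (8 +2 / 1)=50 / 13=3.85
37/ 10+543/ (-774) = 1934/ 645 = 3.00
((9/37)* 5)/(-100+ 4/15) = -675/55352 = -0.01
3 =3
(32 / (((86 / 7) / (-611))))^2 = 4682938624 / 1849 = 2532687.20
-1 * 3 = -3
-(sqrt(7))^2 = -7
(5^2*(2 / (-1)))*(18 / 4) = -225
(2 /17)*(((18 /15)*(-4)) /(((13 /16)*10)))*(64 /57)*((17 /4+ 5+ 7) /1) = -2048 /1615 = -1.27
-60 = -60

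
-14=-14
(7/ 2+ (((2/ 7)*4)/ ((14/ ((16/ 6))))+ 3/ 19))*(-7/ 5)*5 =-21649/ 798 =-27.13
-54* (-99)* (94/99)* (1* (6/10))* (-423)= -6441444/5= -1288288.80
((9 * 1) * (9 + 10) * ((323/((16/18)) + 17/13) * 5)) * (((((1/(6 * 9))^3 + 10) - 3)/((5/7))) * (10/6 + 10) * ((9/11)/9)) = 194602264866065/60046272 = 3240871.72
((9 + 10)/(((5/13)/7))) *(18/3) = 10374/5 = 2074.80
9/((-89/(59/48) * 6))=-59/2848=-0.02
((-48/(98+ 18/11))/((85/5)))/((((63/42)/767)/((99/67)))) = -3341052/156043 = -21.41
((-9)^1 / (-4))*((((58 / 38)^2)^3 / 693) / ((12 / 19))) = 594823321 / 9151661904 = 0.06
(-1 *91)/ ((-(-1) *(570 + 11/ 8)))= -104/ 653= -0.16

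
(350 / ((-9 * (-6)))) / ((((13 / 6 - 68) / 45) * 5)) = -0.89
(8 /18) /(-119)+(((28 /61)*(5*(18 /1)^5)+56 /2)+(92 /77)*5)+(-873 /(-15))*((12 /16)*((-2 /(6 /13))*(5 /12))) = 7123446536389 /1642608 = 4336668.60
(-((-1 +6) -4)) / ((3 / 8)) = -8 / 3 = -2.67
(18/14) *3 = 27/7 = 3.86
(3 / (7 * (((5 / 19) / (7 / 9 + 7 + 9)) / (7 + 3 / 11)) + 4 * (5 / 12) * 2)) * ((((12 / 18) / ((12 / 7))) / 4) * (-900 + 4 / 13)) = -469781536 / 5994547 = -78.37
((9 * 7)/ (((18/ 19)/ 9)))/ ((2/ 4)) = 1197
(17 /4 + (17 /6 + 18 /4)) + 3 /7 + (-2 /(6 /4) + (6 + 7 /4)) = 129 /7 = 18.43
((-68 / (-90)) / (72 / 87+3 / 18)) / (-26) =-0.03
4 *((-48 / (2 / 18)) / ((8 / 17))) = -3672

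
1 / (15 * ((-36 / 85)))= -17 / 108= -0.16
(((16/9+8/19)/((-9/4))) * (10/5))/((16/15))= -940/513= -1.83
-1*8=-8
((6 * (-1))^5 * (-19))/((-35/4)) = -590976/35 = -16885.03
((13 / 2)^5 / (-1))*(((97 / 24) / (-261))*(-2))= -36015421 / 100224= -359.35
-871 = -871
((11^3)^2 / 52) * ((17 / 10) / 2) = 30116537 / 1040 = 28958.21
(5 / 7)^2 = 25 / 49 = 0.51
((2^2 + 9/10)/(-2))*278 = -6811/10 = -681.10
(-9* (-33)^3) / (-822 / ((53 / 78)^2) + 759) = -302841099 / 956339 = -316.67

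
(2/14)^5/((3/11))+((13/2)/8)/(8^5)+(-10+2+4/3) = -58742581893/8811708416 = -6.67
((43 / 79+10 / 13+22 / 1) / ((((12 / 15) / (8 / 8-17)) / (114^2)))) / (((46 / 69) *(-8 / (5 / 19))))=307068975 / 1027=298996.08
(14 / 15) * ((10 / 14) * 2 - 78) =-1072 / 15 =-71.47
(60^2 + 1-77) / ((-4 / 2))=-1762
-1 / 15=-0.07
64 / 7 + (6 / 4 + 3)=191 / 14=13.64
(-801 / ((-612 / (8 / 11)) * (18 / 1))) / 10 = 89 / 16830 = 0.01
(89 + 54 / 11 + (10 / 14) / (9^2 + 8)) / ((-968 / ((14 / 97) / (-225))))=107269 / 1723578450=0.00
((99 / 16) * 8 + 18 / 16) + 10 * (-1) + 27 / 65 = 21341 / 520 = 41.04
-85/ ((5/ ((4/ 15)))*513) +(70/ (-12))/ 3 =-30061/ 15390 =-1.95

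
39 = 39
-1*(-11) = 11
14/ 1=14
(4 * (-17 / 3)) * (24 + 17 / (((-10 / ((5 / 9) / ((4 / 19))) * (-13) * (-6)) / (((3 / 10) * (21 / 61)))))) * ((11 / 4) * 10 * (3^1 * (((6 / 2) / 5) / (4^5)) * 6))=-5123668539 / 32481280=-157.74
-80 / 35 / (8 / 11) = -22 / 7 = -3.14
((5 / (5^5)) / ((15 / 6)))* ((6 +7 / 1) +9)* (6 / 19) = 264 / 59375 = 0.00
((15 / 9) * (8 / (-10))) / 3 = -4 / 9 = -0.44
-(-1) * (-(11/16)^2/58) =-0.01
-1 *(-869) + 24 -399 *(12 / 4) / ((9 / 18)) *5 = -11077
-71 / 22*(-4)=142 / 11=12.91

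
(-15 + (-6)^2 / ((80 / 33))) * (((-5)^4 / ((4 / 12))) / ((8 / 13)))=-14625 / 32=-457.03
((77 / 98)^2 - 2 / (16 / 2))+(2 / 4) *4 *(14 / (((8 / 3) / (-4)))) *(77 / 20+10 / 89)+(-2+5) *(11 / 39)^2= -3666172309 / 22110270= -165.81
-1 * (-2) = 2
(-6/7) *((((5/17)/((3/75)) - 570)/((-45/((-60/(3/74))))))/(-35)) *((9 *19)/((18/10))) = -43052.07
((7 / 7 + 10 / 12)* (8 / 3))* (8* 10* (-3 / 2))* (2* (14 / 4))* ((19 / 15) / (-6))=23408 / 27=866.96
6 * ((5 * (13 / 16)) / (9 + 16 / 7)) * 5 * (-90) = -307125 / 316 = -971.91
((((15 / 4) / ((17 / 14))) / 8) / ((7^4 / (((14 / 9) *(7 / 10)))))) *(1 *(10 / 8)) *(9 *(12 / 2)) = 0.01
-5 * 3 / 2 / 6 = -5 / 4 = -1.25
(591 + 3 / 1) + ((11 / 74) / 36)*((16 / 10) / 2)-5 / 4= 3947737 / 6660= 592.75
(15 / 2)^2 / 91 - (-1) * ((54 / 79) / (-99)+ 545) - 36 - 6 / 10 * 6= 506.01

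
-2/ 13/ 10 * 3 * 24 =-72/ 65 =-1.11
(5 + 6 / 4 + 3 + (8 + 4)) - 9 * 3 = -11 / 2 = -5.50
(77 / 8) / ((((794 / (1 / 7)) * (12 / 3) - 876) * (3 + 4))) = 11 / 170848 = 0.00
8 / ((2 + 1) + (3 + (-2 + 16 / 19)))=38 / 23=1.65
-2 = -2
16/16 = 1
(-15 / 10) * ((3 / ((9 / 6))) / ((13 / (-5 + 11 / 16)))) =207 / 208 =1.00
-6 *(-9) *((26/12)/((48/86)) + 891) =386589/8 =48323.62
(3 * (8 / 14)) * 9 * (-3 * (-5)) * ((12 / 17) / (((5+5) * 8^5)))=243 / 487424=0.00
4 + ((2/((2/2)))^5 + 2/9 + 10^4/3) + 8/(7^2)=1486046/441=3369.72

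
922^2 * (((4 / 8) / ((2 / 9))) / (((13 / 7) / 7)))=7209366.23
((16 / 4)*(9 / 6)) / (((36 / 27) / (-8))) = -36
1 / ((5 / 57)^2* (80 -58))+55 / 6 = 15.07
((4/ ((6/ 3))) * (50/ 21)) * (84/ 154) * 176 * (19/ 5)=12160/ 7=1737.14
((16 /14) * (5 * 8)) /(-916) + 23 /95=29269 /152285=0.19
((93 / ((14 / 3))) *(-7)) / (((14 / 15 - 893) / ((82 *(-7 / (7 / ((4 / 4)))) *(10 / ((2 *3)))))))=-285975 / 13381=-21.37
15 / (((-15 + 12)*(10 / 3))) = -3 / 2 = -1.50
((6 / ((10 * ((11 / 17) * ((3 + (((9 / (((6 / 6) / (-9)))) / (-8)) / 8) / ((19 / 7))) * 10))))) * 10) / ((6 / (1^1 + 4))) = 10336 / 46365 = 0.22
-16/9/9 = -16/81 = -0.20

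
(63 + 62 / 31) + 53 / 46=66.15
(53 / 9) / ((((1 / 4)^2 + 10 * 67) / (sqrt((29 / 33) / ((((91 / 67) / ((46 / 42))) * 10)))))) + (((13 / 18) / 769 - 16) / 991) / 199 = -221459 / 2729766978 + 424 * sqrt(63905270) / 1448782335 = 0.00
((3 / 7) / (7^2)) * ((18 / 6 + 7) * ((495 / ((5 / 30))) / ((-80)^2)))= 891 / 21952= 0.04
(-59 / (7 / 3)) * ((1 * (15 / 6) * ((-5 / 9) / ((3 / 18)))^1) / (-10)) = -295 / 14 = -21.07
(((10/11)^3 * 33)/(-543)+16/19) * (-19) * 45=-14913720/21901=-680.96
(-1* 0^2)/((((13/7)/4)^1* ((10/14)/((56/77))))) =0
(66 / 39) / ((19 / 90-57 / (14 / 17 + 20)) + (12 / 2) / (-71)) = -4147110 / 6397651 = -0.65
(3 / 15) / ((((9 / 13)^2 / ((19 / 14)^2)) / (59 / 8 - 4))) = 61009 / 23520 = 2.59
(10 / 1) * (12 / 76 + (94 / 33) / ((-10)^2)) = 5843 / 3135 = 1.86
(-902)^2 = 813604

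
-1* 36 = -36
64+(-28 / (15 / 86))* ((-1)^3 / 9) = 11048 / 135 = 81.84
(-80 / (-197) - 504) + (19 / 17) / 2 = -3369329 / 6698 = -503.04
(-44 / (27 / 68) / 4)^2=767.50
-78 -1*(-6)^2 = -114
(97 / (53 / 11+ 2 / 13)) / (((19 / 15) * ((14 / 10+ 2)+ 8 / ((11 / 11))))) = 346775 / 256671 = 1.35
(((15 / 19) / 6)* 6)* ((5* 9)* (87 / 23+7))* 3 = 502200 / 437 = 1149.20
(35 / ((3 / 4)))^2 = 19600 / 9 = 2177.78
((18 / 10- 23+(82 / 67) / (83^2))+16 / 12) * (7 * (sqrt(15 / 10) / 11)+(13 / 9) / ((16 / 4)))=-481405904 * sqrt(6) / 76157895- 447019768 / 62311005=-22.66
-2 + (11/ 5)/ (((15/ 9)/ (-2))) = -116/ 25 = -4.64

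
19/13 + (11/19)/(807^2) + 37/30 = 4334931857/1608585030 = 2.69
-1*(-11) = 11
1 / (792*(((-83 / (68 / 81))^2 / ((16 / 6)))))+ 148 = 1986755336548 / 13424022513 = 148.00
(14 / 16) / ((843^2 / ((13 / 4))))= 91 / 22740768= 0.00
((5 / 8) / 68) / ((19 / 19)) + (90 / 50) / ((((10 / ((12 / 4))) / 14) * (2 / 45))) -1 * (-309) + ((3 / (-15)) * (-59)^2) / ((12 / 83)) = -35383997 / 8160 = -4336.27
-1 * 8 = -8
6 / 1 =6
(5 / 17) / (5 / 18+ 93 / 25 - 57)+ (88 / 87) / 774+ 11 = 150110437951 / 13651668423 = 11.00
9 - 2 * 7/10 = 38/5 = 7.60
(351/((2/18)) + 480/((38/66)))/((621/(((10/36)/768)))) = 42145/18123264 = 0.00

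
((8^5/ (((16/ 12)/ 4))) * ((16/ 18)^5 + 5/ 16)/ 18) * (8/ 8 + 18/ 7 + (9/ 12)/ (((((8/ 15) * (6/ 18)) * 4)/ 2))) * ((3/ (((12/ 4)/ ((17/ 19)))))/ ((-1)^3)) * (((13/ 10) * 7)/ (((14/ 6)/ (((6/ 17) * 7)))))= -232007.84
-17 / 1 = -17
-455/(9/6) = -910/3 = -303.33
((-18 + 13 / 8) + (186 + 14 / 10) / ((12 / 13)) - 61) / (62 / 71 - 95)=-1070467 / 801960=-1.33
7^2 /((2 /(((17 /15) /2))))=833 /60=13.88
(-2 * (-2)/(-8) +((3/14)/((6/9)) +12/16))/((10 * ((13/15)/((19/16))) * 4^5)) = 57/745472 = 0.00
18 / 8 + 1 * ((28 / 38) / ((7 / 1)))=179 / 76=2.36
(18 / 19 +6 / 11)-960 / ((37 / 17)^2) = -57557832 / 286121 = -201.17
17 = 17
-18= -18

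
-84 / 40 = -21 / 10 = -2.10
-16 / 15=-1.07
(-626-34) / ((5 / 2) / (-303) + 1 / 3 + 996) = -399960 / 603773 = -0.66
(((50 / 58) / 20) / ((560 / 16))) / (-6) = -1 / 4872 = -0.00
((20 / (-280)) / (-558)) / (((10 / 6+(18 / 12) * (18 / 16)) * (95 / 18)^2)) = 432 / 315306425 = 0.00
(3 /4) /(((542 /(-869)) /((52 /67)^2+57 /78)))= -405636165 /253035952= -1.60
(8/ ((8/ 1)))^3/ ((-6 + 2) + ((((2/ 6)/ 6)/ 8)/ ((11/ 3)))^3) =-147197952/ 588791807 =-0.25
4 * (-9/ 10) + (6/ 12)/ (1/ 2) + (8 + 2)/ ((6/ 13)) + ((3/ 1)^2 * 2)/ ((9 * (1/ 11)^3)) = 40216/ 15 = 2681.07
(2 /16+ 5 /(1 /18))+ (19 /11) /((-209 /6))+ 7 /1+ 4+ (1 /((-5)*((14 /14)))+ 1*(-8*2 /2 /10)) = 96873 /968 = 100.08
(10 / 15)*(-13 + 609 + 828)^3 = 5775106048 / 3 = 1925035349.33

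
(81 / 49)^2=6561 / 2401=2.73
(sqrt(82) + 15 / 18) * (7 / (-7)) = -sqrt(82) - 5 / 6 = -9.89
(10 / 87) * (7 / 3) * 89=6230 / 261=23.87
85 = 85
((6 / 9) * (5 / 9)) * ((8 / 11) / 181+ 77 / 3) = 1533310 / 161271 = 9.51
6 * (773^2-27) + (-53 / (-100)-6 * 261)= 358344653 / 100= 3583446.53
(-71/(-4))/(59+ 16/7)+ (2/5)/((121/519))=189263/94380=2.01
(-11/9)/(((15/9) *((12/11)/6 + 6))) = -121/1020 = -0.12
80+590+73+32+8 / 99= 76733 / 99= 775.08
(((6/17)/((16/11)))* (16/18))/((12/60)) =55/51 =1.08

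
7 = 7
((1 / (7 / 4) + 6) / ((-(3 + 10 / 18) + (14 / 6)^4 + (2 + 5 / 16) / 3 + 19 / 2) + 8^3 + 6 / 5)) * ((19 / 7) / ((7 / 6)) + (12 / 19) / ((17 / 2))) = 11326443840 / 394534142359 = 0.03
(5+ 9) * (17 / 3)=79.33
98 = 98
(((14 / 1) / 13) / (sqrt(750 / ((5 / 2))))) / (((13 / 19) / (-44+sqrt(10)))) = 133*sqrt(3)*(-44+sqrt(10)) / 2535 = -3.71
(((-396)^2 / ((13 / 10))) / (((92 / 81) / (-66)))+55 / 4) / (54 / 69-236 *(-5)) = -8383366915 / 1412216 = -5936.32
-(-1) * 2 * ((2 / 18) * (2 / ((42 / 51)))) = 0.54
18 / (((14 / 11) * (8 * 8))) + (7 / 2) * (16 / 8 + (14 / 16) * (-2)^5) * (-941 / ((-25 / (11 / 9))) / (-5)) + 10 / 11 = 4648150373 / 5544000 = 838.41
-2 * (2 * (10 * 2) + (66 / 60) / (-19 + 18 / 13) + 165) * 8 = -3754456 / 1145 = -3279.00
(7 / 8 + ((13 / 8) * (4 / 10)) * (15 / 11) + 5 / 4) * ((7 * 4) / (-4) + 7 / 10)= -3339 / 176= -18.97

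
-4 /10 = -2 /5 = -0.40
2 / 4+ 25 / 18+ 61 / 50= 1399 / 450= 3.11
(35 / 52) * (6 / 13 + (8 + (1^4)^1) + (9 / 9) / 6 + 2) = 31745 / 4056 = 7.83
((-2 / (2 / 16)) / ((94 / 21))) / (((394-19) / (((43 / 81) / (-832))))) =301 / 49491000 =0.00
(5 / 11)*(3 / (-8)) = -15 / 88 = -0.17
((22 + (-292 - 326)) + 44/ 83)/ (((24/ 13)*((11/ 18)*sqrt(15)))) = -160628*sqrt(15)/ 4565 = -136.28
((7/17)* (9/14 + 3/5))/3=0.17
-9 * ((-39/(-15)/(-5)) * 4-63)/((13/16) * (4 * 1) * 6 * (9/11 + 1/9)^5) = 46417824335619/1071007475200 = 43.34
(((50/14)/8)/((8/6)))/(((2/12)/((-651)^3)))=-8868035925/16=-554252245.31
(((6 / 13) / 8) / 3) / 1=1 / 52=0.02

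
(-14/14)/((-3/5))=1.67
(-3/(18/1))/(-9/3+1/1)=1/12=0.08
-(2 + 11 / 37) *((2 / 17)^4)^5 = -0.00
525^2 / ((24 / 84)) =1929375 / 2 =964687.50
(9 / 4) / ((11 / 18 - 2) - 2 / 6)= -81 / 62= -1.31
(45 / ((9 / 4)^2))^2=6400 / 81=79.01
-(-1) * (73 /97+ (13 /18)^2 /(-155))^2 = 13320069210889 /23729953395600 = 0.56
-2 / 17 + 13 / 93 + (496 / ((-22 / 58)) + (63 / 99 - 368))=-2648140 / 1581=-1674.98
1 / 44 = 0.02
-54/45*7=-42/5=-8.40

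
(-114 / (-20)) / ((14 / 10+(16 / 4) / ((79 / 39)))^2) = 1778685 / 3553778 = 0.50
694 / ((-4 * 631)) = -347 / 1262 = -0.27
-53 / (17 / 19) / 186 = -1007 / 3162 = -0.32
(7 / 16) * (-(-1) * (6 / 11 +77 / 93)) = 9835 / 16368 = 0.60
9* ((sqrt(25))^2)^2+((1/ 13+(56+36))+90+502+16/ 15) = 1230478/ 195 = 6310.14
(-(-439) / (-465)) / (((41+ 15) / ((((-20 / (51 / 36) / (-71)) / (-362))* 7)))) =439 / 6772477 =0.00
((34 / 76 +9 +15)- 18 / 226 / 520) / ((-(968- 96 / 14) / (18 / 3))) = -573170829 / 3755704160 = -0.15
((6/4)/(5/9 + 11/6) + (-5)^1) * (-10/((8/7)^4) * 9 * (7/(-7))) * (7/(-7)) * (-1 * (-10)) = 2306.56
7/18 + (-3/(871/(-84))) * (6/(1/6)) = 169393/15678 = 10.80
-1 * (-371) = 371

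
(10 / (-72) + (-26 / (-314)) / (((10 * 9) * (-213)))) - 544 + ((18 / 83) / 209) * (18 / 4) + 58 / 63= -397049638603979 / 730927294020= -543.21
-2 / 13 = -0.15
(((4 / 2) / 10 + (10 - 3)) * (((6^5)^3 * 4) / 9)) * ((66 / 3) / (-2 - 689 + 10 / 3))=-496515343712256 / 10315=-48135273263.43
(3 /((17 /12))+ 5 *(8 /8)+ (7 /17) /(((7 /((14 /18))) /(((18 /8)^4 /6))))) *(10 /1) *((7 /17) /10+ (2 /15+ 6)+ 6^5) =252632964577 /443904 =569116.22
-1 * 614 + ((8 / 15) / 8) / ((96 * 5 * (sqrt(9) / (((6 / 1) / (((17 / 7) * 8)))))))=-300614393 / 489600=-614.00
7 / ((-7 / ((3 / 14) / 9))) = -1 / 42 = -0.02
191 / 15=12.73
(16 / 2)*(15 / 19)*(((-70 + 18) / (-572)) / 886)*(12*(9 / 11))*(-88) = -51840 / 92587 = -0.56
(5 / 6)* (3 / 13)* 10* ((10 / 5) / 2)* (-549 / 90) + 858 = 846.27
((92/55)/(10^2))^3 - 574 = -1492175769083/2599609375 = -574.00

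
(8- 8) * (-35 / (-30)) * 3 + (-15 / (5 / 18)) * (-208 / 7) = 11232 / 7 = 1604.57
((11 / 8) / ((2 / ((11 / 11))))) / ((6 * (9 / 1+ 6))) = 11 / 1440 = 0.01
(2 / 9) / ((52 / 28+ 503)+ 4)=7 / 16029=0.00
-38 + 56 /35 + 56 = 98 /5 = 19.60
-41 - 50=-91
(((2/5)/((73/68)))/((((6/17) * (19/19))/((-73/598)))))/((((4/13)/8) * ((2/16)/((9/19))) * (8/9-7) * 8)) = 31212/120175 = 0.26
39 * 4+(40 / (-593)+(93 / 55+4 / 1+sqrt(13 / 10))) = 162.76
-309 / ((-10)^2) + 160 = 15691 / 100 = 156.91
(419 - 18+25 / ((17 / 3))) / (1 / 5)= 2027.06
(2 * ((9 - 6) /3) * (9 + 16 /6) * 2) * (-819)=-38220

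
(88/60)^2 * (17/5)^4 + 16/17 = 689460788/2390625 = 288.40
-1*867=-867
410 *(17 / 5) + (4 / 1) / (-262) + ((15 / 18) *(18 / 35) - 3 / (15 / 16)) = 6378713 / 4585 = 1391.21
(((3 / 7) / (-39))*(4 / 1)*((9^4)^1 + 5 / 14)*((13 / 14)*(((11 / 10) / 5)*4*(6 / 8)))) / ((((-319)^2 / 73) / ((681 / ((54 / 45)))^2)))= -1036615128009 / 25384744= -40836.15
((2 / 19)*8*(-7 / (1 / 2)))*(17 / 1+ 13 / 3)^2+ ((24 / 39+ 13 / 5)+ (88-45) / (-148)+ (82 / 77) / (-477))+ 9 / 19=-11999230314811 / 2237775540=-5362.12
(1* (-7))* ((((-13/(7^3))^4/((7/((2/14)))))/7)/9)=-0.00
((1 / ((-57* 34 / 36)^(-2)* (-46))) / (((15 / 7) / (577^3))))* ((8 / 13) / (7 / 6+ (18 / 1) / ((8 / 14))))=-20041604342857 / 188370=-106394884.23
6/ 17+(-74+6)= -1150/ 17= -67.65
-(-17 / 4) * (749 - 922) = -2941 / 4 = -735.25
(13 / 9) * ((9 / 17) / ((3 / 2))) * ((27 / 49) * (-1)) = -234 / 833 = -0.28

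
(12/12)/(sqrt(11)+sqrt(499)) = 1/(sqrt(11)+sqrt(499)) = 0.04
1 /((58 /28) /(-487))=-6818 /29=-235.10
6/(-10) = -0.60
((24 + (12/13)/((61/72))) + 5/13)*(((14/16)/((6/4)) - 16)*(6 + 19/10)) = -59047523/19032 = -3102.54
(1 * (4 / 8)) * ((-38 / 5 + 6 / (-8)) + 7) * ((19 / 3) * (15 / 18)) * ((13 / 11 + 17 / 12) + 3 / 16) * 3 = -83847 / 2816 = -29.78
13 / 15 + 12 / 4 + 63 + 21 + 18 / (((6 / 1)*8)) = 10589 / 120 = 88.24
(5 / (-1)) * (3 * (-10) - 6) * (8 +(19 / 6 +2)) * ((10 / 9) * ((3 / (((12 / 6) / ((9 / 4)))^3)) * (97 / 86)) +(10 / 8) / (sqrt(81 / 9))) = 150528575 / 11008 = 13674.47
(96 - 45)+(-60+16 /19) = -155 /19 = -8.16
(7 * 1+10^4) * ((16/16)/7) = 1429.57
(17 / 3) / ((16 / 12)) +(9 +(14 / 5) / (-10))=1297 / 100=12.97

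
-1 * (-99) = 99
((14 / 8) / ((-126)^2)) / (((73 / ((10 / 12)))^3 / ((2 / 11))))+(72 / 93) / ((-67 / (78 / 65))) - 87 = -3788637284043267443 / 43540615439133120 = -87.01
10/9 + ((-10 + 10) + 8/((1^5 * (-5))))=-22/45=-0.49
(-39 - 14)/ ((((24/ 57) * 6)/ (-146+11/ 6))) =3024.50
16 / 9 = 1.78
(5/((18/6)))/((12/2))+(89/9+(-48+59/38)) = -2068/57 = -36.28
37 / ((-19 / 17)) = -629 / 19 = -33.11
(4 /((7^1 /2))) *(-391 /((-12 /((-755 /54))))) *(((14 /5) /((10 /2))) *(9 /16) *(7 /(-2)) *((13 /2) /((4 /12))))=5372731 /480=11193.19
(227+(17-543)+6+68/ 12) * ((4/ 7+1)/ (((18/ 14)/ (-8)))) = 75856/ 27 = 2809.48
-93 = -93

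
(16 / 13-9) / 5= -101 / 65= -1.55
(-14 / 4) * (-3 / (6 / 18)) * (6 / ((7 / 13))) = 351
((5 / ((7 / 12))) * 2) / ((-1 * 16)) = -15 / 14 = -1.07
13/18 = 0.72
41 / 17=2.41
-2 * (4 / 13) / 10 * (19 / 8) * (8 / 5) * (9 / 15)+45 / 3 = 24147 / 1625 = 14.86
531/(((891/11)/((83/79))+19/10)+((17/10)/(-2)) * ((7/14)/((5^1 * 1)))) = 2938200/436643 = 6.73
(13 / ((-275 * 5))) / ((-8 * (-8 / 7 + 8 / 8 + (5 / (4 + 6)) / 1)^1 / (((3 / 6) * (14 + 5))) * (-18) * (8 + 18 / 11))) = -0.00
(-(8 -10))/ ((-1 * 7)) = -2/ 7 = -0.29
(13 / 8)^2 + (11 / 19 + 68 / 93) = 446783 / 113088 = 3.95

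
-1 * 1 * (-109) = 109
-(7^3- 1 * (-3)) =-346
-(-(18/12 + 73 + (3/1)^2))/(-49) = -167/98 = -1.70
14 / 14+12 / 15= 9 / 5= 1.80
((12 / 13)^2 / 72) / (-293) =-2 / 49517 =-0.00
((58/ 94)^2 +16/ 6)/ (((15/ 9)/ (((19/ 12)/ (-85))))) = -76741/ 2253180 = -0.03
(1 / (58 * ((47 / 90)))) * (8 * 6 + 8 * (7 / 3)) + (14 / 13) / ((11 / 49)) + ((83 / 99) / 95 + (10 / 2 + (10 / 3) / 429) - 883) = -145147236293 / 166647195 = -870.99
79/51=1.55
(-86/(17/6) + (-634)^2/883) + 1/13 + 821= 1245.94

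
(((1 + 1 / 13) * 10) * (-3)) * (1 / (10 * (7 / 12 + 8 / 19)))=-9576 / 2977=-3.22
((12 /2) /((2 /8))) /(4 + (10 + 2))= 1.50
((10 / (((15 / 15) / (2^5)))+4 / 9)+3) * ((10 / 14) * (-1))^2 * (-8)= -582200 / 441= -1320.18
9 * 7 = 63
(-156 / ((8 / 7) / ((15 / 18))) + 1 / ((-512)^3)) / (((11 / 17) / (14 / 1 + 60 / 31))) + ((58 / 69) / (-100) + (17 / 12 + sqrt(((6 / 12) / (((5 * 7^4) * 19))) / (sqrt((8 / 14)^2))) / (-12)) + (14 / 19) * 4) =-699282784568212379 / 250009039667200 - sqrt(1330) / 223440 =-2797.03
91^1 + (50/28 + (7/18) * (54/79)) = 102915/1106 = 93.05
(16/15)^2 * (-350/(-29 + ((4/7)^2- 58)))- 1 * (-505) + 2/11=214336987/420453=509.78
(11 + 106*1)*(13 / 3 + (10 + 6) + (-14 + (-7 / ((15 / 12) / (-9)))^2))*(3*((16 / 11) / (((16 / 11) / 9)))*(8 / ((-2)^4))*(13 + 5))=1809983799 / 25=72399351.96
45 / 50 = 9 / 10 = 0.90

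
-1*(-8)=8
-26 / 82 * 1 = -13 / 41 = -0.32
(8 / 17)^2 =64 / 289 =0.22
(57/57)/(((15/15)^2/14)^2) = 196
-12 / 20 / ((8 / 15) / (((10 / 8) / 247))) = -45 / 7904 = -0.01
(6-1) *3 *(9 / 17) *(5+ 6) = 1485 / 17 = 87.35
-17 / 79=-0.22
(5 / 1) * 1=5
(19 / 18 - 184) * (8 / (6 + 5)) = -13172 / 99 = -133.05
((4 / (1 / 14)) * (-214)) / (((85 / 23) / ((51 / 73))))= -826896 / 365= -2265.47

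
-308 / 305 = -1.01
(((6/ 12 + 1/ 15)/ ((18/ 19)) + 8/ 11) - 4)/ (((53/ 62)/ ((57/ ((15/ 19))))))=-225.90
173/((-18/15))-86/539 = -466751/3234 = -144.33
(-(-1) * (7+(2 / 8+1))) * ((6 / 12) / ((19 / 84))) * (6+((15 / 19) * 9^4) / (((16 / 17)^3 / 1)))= 335398028427 / 2957312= 113413.14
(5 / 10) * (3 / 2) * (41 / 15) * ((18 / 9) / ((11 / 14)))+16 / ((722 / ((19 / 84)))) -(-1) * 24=641303 / 21945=29.22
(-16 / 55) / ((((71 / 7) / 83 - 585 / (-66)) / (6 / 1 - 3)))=-55776 / 574285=-0.10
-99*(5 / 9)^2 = -30.56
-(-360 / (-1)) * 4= -1440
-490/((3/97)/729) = -11549790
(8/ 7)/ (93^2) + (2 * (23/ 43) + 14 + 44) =153779564/ 2603349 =59.07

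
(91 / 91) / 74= 1 / 74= 0.01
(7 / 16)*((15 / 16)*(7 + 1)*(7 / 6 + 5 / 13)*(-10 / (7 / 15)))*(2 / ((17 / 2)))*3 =-136125 / 1768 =-76.99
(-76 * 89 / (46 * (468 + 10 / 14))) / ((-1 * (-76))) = -623 / 150926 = -0.00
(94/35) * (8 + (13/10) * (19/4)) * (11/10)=41877/1000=41.88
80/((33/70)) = 5600/33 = 169.70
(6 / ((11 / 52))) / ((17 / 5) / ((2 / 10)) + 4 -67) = -156 / 253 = -0.62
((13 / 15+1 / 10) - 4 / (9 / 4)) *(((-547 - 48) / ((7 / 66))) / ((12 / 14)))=95557 / 18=5308.72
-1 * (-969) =969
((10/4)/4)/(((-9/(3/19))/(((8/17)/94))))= -5/91086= -0.00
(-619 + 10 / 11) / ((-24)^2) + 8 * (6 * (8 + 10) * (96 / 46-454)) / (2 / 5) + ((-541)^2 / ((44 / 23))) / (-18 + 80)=-4398600686399 / 4517568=-973665.63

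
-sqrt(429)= -20.71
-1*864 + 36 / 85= -73404 / 85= -863.58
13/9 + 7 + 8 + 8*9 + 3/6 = 88.94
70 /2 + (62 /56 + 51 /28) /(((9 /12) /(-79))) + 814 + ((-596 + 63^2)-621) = 69143 /21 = 3292.52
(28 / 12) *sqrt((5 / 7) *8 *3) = 2 *sqrt(210) / 3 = 9.66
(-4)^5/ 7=-1024/ 7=-146.29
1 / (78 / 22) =11 / 39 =0.28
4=4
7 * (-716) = -5012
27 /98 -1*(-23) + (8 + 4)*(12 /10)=37.68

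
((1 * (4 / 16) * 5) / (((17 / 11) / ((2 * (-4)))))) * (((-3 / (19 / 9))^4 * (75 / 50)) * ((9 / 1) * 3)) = -2367569655 / 2215457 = -1068.66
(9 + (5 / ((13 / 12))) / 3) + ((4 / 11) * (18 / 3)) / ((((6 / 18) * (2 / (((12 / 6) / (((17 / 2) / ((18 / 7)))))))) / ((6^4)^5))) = 123197914796362218629 / 17017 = 7239696468023871.34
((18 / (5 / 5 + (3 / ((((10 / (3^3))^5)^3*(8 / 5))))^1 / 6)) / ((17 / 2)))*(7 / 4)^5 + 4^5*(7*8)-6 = 411386802076798063488209954 / 7174767201623453268133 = 57338.00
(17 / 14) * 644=782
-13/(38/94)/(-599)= 611/11381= 0.05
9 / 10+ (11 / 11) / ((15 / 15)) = 19 / 10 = 1.90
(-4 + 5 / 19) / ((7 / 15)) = -1065 / 133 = -8.01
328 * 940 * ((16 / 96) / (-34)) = -77080 / 51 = -1511.37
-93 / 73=-1.27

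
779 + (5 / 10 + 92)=1743 / 2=871.50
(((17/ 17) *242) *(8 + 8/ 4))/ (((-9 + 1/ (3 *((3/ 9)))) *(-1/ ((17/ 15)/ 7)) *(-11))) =-187/ 42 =-4.45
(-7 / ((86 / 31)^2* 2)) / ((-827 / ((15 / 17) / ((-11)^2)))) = 100905 / 25163248088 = 0.00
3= 3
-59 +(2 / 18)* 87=-148 / 3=-49.33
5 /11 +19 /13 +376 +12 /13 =54174 /143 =378.84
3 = 3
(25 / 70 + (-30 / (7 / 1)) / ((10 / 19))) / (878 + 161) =-0.01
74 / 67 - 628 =-42002 / 67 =-626.90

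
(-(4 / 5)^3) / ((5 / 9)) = -576 / 625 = -0.92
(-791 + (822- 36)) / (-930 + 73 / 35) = 175 / 32477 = 0.01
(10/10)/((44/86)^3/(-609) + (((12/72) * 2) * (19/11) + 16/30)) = 2663086965/2953019903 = 0.90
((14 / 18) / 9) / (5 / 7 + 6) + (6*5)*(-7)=-799421 / 3807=-209.99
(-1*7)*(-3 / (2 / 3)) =63 / 2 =31.50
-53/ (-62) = 53/ 62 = 0.85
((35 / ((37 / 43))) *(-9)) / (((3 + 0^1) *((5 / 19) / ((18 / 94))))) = -154413 / 1739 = -88.79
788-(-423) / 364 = 789.16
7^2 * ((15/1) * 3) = 2205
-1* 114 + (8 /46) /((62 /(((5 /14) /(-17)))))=-9672563 /84847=-114.00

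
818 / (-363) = -818 / 363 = -2.25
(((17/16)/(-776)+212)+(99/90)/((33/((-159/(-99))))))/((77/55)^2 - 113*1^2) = -1.91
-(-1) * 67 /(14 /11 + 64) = 737 /718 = 1.03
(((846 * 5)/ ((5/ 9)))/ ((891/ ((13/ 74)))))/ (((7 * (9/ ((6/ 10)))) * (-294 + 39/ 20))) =-2444/ 49923027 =-0.00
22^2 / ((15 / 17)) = 8228 / 15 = 548.53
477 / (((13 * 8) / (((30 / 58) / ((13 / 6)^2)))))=64395 / 127426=0.51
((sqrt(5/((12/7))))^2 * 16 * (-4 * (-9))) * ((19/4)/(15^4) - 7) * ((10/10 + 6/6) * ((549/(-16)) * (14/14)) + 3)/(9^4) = 69456569/590490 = 117.63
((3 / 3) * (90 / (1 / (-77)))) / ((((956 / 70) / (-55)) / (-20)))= -558169.46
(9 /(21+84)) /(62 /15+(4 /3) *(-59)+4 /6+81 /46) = -414 /348271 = -0.00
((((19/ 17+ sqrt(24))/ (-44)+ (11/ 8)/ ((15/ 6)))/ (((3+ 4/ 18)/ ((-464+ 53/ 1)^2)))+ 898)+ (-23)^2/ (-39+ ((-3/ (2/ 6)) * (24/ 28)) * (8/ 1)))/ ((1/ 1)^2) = 217114226171/ 7646430 - 1520289 * sqrt(6)/ 638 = 22557.31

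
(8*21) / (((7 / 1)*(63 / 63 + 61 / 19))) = 57 / 10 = 5.70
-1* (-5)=5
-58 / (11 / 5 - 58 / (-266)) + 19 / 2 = -11647 / 804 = -14.49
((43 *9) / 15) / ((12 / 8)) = 17.20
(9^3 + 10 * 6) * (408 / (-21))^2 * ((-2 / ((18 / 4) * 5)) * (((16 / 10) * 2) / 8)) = -38915584 / 3675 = -10589.27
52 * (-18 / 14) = -468 / 7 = -66.86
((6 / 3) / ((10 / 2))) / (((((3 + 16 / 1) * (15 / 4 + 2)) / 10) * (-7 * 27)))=-16 / 82593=-0.00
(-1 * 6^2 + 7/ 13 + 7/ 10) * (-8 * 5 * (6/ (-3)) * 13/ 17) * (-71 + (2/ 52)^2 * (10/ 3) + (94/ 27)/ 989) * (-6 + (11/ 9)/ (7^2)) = -1795219008924260/ 1990147887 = -902053.07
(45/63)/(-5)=-1/7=-0.14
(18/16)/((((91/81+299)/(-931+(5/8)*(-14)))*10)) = -2740311/7779200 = -0.35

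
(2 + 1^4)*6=18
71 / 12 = 5.92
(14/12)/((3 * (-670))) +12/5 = 2.40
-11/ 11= -1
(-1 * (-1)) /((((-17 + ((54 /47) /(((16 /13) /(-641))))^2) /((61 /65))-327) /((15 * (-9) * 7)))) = -0.00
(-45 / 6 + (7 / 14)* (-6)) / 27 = -7 / 18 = -0.39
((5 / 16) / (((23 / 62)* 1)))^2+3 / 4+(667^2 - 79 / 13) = 195806073589 / 440128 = 444884.38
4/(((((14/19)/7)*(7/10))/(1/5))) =10.86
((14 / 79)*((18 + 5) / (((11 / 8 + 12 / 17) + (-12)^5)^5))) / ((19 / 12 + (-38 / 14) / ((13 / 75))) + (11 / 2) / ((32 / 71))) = 261753823700189184 / 114732838302642405795185867069274756845060833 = 0.00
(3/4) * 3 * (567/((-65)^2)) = 5103/16900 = 0.30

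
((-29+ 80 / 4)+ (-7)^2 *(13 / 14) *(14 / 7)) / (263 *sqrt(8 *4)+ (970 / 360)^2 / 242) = -5901926976 / 5310291399648871+ 206960026116096 *sqrt(2) / 5310291399648871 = 0.06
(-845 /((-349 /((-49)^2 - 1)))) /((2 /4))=4056000 /349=11621.78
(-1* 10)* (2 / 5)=-4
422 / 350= 211 / 175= 1.21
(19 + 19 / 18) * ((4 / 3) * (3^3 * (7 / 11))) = 459.45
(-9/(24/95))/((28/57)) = -16245/224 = -72.52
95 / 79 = 1.20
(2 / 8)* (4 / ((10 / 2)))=1 / 5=0.20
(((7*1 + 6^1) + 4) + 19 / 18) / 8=325 / 144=2.26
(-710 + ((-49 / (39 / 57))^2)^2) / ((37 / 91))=64692399.58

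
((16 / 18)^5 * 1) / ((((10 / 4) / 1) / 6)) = 131072 / 98415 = 1.33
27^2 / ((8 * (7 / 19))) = 13851 / 56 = 247.34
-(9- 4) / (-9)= 5 / 9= 0.56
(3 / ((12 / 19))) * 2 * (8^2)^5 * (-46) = -469225177088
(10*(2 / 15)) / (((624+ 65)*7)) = 0.00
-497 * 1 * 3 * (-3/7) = 639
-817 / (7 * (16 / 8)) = -817 / 14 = -58.36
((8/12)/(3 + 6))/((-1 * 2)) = -1/27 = -0.04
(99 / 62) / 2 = 99 / 124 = 0.80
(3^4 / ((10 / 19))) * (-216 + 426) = 32319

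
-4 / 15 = -0.27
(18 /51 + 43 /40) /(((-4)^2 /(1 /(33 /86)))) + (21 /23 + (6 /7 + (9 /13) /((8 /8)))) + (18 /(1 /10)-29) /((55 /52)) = 54653981413 /375735360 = 145.46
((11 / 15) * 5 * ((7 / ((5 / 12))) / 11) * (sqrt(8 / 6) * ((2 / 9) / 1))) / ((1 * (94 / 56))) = 3136 * sqrt(3) / 6345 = 0.86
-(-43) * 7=301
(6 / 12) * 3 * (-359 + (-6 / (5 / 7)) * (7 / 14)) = -2724 / 5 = -544.80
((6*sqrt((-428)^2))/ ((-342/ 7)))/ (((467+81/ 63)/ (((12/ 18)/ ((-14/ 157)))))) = 235186/ 280269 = 0.84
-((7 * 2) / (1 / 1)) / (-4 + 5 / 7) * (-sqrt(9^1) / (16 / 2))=-1.60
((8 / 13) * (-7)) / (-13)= 56 / 169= 0.33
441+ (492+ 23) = 956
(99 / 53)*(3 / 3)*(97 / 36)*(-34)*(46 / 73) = -417197 / 3869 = -107.83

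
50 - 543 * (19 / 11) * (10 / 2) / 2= -50485 / 22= -2294.77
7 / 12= 0.58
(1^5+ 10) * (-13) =-143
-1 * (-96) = 96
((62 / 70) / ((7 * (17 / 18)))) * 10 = 1116 / 833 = 1.34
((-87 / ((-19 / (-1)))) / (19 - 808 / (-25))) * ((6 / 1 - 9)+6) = -6525 / 24377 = -0.27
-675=-675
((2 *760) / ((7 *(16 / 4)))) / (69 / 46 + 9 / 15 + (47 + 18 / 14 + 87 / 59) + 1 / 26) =728650 / 696611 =1.05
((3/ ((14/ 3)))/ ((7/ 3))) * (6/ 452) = 81/ 22148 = 0.00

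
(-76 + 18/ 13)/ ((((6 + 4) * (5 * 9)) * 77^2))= -97/ 3468465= -0.00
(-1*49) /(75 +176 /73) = -3577 /5651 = -0.63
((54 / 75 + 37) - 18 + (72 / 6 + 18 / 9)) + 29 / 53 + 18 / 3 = 40.27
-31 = -31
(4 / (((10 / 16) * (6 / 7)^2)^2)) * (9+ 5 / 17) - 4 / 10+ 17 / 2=12697141 / 68850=184.42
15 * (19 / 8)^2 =5415 / 64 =84.61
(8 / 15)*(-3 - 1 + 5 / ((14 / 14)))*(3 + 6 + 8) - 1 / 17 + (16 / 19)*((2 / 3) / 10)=8783 / 969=9.06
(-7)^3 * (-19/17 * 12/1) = 78204/17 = 4600.24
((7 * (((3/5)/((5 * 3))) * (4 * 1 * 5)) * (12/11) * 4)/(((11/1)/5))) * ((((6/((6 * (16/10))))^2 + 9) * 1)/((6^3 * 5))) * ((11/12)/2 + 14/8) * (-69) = -14.72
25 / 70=5 / 14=0.36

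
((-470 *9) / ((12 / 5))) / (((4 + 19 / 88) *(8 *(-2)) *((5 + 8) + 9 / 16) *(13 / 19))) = 2946900 / 1046591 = 2.82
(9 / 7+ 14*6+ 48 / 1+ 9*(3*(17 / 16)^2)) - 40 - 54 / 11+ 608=14327807 / 19712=726.86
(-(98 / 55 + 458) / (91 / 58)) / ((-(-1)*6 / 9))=-439.57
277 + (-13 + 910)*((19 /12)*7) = 40875 /4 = 10218.75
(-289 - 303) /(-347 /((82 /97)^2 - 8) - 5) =-40580416 /2922183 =-13.89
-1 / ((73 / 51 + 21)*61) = -51 / 69784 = -0.00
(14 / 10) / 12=7 / 60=0.12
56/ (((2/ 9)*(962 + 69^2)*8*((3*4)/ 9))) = 189/ 45784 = 0.00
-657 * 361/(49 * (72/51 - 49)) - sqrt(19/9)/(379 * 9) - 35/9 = 97.82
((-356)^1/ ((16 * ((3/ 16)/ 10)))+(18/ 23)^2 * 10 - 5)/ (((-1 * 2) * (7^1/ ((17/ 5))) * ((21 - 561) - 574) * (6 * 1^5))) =-6396947/ 148505112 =-0.04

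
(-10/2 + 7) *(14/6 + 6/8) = 37/6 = 6.17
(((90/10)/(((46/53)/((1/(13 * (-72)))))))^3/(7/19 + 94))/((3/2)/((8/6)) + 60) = -2828663/11999763165451776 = -0.00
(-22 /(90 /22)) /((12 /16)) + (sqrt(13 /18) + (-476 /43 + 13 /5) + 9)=-38546 /5805 + sqrt(26) /6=-5.79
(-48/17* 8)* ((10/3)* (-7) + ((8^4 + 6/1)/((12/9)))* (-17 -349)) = 432392576/17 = 25434857.41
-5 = -5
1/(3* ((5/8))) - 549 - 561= -16642/15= -1109.47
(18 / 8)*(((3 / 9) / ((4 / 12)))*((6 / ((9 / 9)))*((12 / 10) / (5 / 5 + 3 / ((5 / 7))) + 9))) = 1620 / 13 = 124.62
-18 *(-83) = 1494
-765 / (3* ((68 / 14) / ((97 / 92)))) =-55.35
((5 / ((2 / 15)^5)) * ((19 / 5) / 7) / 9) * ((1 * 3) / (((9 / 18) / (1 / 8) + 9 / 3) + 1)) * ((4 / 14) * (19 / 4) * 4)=91378125 / 6272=14569.22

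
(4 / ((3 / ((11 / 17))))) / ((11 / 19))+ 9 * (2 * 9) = 8338 / 51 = 163.49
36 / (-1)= -36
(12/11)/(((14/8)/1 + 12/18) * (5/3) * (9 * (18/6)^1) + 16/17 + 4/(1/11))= 816/114961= 0.01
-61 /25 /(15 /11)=-1.79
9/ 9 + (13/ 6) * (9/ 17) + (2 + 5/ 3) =593/ 102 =5.81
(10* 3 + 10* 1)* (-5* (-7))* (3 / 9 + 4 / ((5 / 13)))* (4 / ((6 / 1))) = 90160 / 9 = 10017.78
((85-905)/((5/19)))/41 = -76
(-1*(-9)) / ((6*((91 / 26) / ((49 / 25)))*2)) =21 / 50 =0.42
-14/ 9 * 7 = -10.89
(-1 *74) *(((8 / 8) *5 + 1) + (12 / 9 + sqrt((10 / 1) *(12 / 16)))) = -1628 / 3 - 37 *sqrt(30) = -745.32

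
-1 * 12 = -12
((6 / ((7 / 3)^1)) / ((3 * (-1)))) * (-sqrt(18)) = 18 * sqrt(2) / 7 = 3.64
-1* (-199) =199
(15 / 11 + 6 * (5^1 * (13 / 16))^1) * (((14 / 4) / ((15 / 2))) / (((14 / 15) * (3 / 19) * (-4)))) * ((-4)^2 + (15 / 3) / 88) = -20269485 / 61952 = -327.18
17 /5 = 3.40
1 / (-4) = -1 / 4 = -0.25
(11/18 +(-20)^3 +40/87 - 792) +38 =-4569029/522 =-8752.93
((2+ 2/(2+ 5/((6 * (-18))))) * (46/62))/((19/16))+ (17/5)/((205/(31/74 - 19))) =596133791/377062486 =1.58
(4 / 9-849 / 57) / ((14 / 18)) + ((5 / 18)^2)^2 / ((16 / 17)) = -592702573 / 31912704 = -18.57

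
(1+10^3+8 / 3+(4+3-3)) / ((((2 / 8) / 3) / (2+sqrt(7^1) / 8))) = 3023 * sqrt(7) / 2+24184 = 28183.05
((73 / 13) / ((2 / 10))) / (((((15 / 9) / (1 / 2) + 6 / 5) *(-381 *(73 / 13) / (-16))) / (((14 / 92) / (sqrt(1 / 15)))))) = 350 *sqrt(15) / 49657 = 0.03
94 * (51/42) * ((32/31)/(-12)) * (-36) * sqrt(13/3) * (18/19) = 460224 * sqrt(39)/4123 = 697.09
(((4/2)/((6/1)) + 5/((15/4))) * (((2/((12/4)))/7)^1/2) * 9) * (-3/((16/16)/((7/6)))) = -5/2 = -2.50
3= 3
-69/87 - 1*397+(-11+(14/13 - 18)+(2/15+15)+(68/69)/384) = -5126603923/12486240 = -410.58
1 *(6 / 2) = 3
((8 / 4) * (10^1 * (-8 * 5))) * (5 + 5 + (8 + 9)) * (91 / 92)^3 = -508660425 / 24334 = -20903.28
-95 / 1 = -95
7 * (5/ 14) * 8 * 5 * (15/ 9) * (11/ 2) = 2750/ 3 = 916.67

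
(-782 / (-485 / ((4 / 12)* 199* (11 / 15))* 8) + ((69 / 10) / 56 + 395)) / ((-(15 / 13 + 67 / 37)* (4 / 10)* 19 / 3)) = -53.92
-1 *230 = -230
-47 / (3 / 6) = -94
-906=-906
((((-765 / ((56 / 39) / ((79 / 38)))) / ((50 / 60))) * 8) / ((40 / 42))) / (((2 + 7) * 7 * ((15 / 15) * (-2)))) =471393 / 5320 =88.61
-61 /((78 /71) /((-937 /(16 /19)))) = 77104793 /1248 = 61782.69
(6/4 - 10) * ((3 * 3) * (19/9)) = -323/2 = -161.50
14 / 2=7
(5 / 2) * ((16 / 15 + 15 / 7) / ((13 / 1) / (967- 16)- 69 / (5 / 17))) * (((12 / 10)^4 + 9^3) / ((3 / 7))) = -16270804503 / 278864500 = -58.35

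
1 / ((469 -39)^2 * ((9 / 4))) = 1 / 416025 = 0.00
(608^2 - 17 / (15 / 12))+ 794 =1852222 / 5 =370444.40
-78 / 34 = -39 / 17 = -2.29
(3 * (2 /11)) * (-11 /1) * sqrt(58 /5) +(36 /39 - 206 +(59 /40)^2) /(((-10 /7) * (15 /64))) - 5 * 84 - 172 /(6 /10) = -1635857 /16250 - 6 * sqrt(290) /5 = -121.10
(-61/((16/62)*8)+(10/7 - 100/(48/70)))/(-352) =233791/473088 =0.49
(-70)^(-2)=1 /4900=0.00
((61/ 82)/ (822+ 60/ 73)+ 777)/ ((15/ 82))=3827049577/ 900990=4247.60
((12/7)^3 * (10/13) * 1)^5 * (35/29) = 7703510787293184000000/7302764902232388953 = 1054.88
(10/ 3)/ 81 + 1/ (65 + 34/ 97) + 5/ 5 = 542446/ 513459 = 1.06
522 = 522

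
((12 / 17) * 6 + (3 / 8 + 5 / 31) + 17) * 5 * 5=2294725 / 4216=544.29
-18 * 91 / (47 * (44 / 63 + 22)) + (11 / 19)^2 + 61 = 55804261 / 933185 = 59.80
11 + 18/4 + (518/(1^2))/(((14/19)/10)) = 7045.50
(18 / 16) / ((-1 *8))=-9 / 64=-0.14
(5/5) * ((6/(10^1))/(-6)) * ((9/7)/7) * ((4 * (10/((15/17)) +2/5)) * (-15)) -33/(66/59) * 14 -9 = -100222/245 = -409.07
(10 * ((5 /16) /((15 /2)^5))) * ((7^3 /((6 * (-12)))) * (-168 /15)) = 9604 /1366875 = 0.01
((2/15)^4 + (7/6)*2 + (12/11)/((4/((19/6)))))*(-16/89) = -28487816/49561875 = -0.57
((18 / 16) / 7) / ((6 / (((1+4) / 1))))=15 / 112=0.13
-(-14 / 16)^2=-49 / 64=-0.77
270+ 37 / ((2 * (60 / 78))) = 5881 / 20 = 294.05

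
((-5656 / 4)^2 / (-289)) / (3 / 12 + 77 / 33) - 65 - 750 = -3493.06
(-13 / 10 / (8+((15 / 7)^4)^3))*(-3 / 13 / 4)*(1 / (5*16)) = 41523861603 / 415542618202345600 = 0.00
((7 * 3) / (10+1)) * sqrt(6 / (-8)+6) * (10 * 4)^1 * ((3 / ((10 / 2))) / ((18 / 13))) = 182 * sqrt(21) / 11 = 75.82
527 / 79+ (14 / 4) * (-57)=-30467 / 158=-192.83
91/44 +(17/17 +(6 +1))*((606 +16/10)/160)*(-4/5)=-22.24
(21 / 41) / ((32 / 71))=1491 / 1312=1.14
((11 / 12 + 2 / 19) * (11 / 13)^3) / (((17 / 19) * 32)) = 310123 / 14342016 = 0.02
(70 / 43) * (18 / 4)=315 / 43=7.33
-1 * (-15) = 15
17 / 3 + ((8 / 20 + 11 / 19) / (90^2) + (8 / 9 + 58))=16558531 / 256500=64.56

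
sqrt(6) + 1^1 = 1 + sqrt(6) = 3.45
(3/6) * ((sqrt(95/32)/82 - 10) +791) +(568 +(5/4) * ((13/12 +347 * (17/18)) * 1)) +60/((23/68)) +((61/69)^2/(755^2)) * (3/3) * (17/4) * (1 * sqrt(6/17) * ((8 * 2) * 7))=104188 * sqrt(102)/2713889025 +sqrt(190)/1312 +5123327/3312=1546.91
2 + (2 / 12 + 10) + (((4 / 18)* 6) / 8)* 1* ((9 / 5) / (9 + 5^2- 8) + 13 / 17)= 54391 / 4420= 12.31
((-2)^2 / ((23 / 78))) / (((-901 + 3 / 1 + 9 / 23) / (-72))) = 22464 / 20645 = 1.09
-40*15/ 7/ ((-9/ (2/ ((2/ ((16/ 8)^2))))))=800/ 21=38.10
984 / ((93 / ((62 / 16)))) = 41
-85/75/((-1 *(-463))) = -17/6945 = -0.00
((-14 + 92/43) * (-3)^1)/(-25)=-306/215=-1.42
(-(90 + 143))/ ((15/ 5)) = -77.67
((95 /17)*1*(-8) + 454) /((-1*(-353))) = 6958 /6001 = 1.16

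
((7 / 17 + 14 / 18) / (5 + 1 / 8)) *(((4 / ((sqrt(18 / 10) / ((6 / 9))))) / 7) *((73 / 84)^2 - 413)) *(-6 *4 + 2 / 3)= 3025150960 *sqrt(5) / 10670373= 633.95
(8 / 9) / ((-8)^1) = -1 / 9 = -0.11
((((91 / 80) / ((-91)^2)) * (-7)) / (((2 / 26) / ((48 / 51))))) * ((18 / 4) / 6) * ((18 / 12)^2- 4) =21 / 1360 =0.02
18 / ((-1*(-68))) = 9 / 34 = 0.26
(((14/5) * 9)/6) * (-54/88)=-567/220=-2.58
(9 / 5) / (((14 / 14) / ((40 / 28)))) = 18 / 7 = 2.57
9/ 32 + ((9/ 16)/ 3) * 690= 4149/ 32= 129.66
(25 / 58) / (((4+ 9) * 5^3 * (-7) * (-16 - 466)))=1 / 12719980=0.00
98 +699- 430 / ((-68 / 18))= 15484 / 17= 910.82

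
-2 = -2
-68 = -68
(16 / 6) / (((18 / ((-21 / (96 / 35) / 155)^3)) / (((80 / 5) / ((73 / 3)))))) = -117649 / 10021215744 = -0.00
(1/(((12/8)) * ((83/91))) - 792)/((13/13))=-197026/249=-791.27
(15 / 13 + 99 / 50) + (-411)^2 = 109800687 / 650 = 168924.13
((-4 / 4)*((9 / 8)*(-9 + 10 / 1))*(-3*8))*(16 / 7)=432 / 7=61.71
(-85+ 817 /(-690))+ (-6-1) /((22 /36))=-741077 /7590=-97.64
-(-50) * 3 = 150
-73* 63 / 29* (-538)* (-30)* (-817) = 2091177986.90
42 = 42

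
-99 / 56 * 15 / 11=-135 / 56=-2.41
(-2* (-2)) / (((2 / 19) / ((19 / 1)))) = 722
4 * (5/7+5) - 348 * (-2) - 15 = 4927/7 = 703.86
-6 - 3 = -9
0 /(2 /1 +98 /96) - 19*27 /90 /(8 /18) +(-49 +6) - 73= -5153 /40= -128.82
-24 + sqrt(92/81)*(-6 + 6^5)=-24 + 5180*sqrt(23)/3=8256.80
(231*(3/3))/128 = 231/128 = 1.80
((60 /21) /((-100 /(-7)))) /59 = 1 /295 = 0.00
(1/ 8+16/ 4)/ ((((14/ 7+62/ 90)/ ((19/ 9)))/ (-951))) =-271035/ 88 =-3079.94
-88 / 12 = -22 / 3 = -7.33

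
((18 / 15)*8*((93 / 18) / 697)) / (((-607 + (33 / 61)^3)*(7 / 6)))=-168873864 / 1680102312175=-0.00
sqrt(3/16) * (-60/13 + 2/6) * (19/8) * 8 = -3173 * sqrt(3)/156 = -35.23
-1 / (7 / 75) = -75 / 7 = -10.71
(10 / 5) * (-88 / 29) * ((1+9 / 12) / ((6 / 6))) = -308 / 29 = -10.62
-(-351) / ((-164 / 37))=-12987 / 164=-79.19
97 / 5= 19.40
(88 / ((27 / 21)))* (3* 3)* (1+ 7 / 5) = 7392 / 5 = 1478.40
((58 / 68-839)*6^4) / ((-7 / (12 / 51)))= 10552032 / 289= 36512.22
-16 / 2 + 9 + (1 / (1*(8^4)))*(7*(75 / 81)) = 110767 / 110592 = 1.00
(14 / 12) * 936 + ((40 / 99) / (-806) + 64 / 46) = 1003329296 / 917631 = 1093.39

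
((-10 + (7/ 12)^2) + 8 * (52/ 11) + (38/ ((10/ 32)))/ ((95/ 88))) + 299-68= 14723219/ 39600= 371.80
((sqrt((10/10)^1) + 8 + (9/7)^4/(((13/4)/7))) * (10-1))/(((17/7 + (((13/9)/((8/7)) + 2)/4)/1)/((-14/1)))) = -344088000/595231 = -578.07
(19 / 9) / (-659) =-19 / 5931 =-0.00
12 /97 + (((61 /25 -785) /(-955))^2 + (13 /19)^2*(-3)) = -12160730622743 /19960237140625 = -0.61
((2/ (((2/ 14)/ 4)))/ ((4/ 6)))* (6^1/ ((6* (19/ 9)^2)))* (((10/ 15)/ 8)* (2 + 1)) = 1701/ 361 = 4.71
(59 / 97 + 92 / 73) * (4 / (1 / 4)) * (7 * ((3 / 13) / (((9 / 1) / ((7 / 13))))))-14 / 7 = 3192970 / 3590067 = 0.89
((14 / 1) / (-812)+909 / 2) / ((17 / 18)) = 237240 / 493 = 481.22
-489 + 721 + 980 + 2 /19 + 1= 23049 /19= 1213.11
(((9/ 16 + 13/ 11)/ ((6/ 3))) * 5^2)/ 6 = 7675/ 2112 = 3.63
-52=-52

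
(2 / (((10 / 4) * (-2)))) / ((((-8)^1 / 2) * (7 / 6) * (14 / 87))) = 261 / 490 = 0.53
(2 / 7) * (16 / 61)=32 / 427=0.07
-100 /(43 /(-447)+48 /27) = -26820 /451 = -59.47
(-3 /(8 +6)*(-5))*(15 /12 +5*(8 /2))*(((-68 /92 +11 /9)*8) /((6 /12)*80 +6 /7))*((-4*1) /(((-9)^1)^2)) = -85000 /799227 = -0.11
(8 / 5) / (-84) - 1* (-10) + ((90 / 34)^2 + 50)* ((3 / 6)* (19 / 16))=43.83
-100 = -100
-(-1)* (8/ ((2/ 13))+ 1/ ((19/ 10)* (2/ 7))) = 1023/ 19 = 53.84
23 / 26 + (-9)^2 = 81.88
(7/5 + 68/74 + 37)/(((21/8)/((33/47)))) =640112/60865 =10.52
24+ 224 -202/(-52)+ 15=6939/26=266.88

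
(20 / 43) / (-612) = -5 / 6579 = -0.00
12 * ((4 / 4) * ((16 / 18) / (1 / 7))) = 224 / 3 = 74.67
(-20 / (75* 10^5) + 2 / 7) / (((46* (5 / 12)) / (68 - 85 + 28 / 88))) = -275247431 / 1106875000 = -0.25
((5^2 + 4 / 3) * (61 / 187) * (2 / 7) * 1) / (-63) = -9638 / 247401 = -0.04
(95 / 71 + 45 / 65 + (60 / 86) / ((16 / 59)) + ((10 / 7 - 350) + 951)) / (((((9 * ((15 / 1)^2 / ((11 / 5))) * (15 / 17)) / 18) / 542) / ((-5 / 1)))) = -22790776005679 / 625101750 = -36459.31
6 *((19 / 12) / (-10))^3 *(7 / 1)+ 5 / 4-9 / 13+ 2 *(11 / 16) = 6611831 / 3744000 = 1.77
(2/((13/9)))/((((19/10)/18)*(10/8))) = 2592/247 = 10.49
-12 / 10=-6 / 5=-1.20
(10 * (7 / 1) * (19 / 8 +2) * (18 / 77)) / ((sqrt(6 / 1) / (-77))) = -3675 * sqrt(6) / 4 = -2250.47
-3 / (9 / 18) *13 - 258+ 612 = 276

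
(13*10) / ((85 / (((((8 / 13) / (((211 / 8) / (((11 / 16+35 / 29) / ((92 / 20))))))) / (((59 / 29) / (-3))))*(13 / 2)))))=-685620 / 4867559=-0.14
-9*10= -90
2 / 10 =1 / 5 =0.20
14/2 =7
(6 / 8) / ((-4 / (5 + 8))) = -39 / 16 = -2.44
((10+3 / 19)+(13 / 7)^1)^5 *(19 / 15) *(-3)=-10420387635327968 / 10951525235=-951501.04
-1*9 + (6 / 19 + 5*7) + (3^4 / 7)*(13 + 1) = 3578 / 19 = 188.32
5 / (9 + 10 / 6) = 15 / 32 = 0.47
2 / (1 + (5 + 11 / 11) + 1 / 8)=16 / 57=0.28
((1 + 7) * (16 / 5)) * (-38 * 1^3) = -4864 / 5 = -972.80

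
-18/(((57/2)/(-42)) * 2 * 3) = 84/19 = 4.42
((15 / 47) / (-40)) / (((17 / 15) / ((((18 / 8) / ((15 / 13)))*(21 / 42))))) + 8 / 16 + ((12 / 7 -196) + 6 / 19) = -1315852667 / 6801088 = -193.48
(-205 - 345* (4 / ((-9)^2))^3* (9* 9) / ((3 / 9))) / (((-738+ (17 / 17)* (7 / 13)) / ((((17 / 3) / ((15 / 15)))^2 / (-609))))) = -589116385 / 38306286963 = -0.02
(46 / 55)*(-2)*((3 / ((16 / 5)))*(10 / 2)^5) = -215625 / 44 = -4900.57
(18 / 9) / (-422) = -0.00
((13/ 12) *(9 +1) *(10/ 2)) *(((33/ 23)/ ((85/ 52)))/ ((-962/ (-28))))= 20020/ 14467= 1.38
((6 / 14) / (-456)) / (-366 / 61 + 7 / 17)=17 / 101080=0.00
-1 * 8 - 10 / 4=-21 / 2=-10.50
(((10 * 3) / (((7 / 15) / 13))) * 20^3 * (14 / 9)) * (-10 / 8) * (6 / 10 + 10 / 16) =-15925000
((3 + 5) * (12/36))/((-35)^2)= 8/3675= 0.00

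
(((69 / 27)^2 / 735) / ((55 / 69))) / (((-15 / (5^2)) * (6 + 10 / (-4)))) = -24334 / 4584195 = -0.01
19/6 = 3.17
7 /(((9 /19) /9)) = 133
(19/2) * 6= 57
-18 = -18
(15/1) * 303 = 4545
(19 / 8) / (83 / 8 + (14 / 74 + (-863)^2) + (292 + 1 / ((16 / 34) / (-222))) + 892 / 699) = 491397 / 154060943987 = 0.00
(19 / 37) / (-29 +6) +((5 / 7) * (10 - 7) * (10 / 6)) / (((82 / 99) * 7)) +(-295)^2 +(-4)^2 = 297622887921 / 3419318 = 87041.59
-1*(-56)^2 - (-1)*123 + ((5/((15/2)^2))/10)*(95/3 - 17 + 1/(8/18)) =-3012.85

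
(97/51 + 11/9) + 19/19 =631/153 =4.12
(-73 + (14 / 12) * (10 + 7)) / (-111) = 319 / 666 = 0.48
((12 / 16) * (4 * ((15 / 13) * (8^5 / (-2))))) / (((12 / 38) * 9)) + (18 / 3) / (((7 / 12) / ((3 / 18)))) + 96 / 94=-256005860 / 12831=-19952.14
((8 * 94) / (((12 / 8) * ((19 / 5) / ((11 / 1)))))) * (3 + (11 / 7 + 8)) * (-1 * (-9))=21838080 / 133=164196.09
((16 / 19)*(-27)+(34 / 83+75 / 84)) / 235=-189291 / 2075332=-0.09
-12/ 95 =-0.13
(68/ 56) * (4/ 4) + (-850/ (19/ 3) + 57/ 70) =-87901/ 665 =-132.18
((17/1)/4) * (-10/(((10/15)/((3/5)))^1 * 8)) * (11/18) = -187/64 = -2.92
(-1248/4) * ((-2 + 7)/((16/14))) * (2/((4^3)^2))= -0.67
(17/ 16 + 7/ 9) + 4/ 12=313/ 144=2.17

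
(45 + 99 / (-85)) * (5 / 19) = 11.54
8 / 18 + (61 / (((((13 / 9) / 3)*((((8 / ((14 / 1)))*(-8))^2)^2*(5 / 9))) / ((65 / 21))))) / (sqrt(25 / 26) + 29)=51554227691 / 103058767872- 8473815*sqrt(26) / 22901948416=0.50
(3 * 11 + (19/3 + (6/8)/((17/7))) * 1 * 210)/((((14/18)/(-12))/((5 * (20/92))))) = -65538450/2737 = -23945.36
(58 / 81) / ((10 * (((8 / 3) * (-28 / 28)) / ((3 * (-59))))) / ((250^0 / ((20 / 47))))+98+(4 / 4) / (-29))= 4664186 / 638543133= 0.01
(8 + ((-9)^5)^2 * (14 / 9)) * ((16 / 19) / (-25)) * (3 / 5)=-109619608.00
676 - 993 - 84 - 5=-406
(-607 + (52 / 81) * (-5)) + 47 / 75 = -1234406 / 2025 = -609.58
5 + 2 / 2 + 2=8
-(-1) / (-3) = -1 / 3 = -0.33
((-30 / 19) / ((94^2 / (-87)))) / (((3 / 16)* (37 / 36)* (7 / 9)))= 1127520 / 10870489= 0.10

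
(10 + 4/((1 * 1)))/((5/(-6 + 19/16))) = -539/40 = -13.48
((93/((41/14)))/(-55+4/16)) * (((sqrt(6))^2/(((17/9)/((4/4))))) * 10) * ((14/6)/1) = -2187360/50881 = -42.99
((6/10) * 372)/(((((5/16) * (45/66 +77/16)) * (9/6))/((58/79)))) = 121516032/1909825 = 63.63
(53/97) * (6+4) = 530/97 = 5.46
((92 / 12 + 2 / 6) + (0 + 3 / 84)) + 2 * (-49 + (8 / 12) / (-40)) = -37799 / 420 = -90.00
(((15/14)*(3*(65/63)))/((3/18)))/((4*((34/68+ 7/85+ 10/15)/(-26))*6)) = -82875/4802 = -17.26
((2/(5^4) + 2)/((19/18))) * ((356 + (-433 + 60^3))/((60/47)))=320987.95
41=41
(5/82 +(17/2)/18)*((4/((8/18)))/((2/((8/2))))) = 787/82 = 9.60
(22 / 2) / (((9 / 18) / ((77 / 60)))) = 847 / 30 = 28.23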